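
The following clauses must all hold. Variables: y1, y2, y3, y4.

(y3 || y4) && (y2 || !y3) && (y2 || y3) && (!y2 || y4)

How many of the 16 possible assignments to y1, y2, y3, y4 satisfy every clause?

Satisfying assignments:
  y1=0 y2=1 y3=0 y4=1
  y1=0 y2=1 y3=1 y4=1
  y1=1 y2=1 y3=0 y4=1
  y1=1 y2=1 y3=1 y4=1
That's 4 in total.

4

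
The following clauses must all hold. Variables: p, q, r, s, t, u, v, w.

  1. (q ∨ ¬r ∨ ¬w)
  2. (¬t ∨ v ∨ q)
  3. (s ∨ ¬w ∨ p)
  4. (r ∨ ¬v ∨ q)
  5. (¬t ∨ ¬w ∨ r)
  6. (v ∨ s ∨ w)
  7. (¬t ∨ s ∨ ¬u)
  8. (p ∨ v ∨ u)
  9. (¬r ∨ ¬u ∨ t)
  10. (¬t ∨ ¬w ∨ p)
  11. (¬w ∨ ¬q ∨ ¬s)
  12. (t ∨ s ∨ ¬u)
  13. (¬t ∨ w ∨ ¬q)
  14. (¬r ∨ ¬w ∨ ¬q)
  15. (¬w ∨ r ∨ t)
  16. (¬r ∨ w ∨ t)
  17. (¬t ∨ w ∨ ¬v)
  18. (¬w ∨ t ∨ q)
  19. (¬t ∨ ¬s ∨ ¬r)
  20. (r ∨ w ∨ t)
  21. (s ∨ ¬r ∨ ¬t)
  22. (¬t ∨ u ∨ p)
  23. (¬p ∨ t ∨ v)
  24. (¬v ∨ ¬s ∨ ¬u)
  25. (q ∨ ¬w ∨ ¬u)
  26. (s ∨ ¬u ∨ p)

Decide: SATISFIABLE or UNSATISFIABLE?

t = True:
  w = True:
    propagation gives r=True, q=True; an empty clause results — contradiction.
  w = False:
    propagation gives q=False, v=True; an empty clause results — contradiction.
t = False:
  w = True:
    propagation gives r=True, q=True; an empty clause results — contradiction.
  w = False:
    propagation gives r=False; an empty clause results — contradiction.
Every branch closes, so no satisfying assignment exists.

UNSATISFIABLE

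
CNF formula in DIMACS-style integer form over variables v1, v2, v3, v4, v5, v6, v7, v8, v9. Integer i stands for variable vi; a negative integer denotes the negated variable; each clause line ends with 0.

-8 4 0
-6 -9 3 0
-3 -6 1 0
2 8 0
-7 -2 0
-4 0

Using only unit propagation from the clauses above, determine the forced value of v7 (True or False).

False

(~v4) stands alone — v4 = False.
In (~v8 \/ v4), v4 is now false; ~v8 must hold, so v8 = False.
(v2 \/ v8): since v8 = False, the clause reduces to (v2). v2 = True.
(~v7 \/ ~v2) with v2 = True leaves only ~v7, so v7 = False.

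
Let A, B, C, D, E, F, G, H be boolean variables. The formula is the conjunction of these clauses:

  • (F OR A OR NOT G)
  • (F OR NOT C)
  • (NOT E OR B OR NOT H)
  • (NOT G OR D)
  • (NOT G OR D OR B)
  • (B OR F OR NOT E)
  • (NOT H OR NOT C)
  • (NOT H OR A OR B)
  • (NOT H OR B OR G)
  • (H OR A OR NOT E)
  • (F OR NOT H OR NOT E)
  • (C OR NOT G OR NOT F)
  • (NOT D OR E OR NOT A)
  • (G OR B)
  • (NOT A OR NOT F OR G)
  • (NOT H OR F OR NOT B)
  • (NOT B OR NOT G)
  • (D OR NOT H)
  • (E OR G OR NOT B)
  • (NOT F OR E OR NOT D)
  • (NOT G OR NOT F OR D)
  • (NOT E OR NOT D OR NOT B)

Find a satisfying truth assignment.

Set A = True and propagate.
For the remaining variables, B = False, C = True, D = True, E = True, F = True, G = True, H = False works.

A=T, B=F, C=T, D=T, E=T, F=T, G=T, H=F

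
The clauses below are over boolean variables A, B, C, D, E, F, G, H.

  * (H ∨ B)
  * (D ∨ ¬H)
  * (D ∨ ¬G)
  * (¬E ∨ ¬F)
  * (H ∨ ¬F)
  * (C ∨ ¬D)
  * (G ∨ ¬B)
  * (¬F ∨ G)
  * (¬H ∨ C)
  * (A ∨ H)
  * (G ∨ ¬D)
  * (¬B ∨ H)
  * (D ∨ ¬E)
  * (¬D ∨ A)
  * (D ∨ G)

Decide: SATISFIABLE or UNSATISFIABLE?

SATISFIABLE

Pure literal: A appears only positively; assign A = True.
Pure literal: C appears only positively; assign C = True.
Branch on B: take B = False.
  then H is forced to True.
  then D is forced to True.
  then G is forced to True.
For the remaining variables, E = True, F = False works.
Every clause has at least one true literal under this assignment.
So A = T, B = F, C = T, D = T, E = T, F = F, G = T, H = T is a satisfying assignment.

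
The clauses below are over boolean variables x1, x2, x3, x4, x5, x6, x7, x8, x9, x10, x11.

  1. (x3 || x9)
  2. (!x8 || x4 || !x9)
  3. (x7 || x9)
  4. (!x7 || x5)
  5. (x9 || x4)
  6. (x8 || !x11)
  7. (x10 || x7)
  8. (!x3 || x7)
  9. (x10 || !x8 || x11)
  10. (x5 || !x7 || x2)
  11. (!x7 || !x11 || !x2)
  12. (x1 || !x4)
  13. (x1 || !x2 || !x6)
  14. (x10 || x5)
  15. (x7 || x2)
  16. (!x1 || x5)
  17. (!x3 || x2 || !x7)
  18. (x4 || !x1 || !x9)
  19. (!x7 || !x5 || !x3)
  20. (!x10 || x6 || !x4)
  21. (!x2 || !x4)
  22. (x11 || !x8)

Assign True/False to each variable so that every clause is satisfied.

x1 = F  x2 = T  x3 = F  x4 = F  x5 = T  x6 = F  x7 = F  x8 = F  x9 = T  x10 = T  x11 = F

Set x1 = False and propagate.
  then x4 is forced to False.
  then x9 is forced to True.
  then x8 is forced to False.
  then x11 is forced to False.
For the remaining variables, x2 = True, x3 = False, x5 = True, x6 = False, x7 = False, x10 = True works.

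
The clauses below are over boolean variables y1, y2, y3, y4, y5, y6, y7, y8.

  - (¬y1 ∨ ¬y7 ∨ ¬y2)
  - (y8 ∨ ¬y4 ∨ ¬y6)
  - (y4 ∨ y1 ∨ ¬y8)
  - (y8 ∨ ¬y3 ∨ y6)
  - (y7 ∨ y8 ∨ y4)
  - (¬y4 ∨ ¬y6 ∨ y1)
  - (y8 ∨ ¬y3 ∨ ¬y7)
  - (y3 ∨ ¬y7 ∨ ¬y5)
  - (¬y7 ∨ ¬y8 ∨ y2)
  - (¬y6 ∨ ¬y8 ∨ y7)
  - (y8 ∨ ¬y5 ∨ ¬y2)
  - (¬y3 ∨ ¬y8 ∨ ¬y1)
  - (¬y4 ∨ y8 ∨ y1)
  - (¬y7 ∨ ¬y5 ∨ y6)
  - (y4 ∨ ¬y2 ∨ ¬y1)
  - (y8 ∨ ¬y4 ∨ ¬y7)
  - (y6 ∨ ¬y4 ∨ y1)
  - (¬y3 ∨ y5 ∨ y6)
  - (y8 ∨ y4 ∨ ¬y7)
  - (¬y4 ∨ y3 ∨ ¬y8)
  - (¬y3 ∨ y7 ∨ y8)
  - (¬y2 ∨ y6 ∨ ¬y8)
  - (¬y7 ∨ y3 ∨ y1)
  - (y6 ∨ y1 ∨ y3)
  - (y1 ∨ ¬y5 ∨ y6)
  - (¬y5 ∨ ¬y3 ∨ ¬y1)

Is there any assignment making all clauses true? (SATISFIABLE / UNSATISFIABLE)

Branch on y1: take y1 = True.
Branch on y2: take y2 = False.
Branch on y3: take y3 = False.
The remaining clauses are satisfied by y4 = False, y5 = False, y6 = False, y7 = False, y8 = True.
So y1=True, y2=False, y3=False, y4=False, y5=False, y6=False, y7=False, y8=True is a satisfying assignment.

SATISFIABLE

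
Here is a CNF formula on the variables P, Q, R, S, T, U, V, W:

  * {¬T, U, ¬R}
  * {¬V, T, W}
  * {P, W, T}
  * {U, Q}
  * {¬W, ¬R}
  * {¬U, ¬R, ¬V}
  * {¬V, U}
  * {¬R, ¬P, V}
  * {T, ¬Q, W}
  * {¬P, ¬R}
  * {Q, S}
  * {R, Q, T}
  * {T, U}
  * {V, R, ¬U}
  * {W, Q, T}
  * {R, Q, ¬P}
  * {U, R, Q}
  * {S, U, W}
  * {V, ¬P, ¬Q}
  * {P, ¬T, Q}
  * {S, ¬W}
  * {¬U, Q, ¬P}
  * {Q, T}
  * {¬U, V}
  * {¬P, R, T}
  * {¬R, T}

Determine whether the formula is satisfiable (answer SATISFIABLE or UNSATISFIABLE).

SATISFIABLE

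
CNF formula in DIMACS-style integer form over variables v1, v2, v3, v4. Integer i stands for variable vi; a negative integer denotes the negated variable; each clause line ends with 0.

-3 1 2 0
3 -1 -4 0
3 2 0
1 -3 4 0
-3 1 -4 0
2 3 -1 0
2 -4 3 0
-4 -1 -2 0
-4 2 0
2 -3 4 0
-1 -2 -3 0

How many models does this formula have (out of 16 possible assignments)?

3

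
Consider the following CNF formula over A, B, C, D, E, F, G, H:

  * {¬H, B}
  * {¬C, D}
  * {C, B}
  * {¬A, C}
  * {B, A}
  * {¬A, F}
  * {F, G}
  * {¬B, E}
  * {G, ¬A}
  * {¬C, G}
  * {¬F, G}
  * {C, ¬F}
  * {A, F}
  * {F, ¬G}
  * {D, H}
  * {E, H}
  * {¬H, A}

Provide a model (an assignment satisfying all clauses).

D occurs only positively in the remaining clauses — set D = True.
E occurs only positively in the remaining clauses — set E = True.
Set A = True and propagate.
  then C is forced to True.
  then F is forced to True.
  then G is forced to True.
Try B = True.
H is now unconstrained; take H = False.
Every clause has at least one true literal under this assignment.

A=T, B=T, C=T, D=T, E=T, F=T, G=T, H=F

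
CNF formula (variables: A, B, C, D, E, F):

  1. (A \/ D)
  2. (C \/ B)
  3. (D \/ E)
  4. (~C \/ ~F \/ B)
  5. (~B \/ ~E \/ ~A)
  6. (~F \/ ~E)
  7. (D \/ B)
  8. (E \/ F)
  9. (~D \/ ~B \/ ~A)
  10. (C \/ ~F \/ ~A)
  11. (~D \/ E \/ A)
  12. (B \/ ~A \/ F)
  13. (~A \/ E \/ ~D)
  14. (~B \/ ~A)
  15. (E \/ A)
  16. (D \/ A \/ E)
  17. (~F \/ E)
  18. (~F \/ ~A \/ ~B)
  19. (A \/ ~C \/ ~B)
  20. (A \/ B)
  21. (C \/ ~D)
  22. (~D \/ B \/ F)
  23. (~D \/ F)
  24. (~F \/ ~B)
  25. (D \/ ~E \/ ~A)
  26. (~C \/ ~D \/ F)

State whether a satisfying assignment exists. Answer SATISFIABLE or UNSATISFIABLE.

UNSATISFIABLE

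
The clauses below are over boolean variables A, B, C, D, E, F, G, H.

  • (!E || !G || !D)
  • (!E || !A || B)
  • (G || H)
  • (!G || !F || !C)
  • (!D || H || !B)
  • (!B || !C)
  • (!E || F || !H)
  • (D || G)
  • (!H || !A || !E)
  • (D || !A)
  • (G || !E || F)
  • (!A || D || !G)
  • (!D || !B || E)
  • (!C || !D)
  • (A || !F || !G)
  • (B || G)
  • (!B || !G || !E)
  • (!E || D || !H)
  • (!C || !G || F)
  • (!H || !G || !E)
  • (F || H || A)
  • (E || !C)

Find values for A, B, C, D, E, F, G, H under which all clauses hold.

A = True  B = False  C = False  D = True  E = False  F = True  G = True  H = True

Check each clause:
  1. (!G || !E || !D) — !E is true.
  2. (!A || !E || B) — !E is true.
  3. (H || G) — H is true.
  4. (!G || !C || !F) — !C is true.
  5. (!D || H || !B) — H is true.
  6. (!B || !C) — !C is true.
  7. (!H || !E || F) — !E is true.
  8. (D || G) — D is true.
  9. (!A || !E || !H) — !E is true.
  10. (D || !A) — D is true.
  11. (G || F || !E) — !E is true.
  12. (!A || D || !G) — D is true.
  13. (!D || !B || E) — !B is true.
  14. (!D || !C) — !C is true.
  15. (!G || !F || A) — A is true.
  16. (B || G) — G is true.
  17. (!B || !G || !E) — !E is true.
  18. (!E || D || !H) — !E is true.
  19. (F || !G || !C) — !C is true.
  20. (!H || !G || !E) — !E is true.
  21. (H || A || F) — H is true.
  22. (E || !C) — !C is true.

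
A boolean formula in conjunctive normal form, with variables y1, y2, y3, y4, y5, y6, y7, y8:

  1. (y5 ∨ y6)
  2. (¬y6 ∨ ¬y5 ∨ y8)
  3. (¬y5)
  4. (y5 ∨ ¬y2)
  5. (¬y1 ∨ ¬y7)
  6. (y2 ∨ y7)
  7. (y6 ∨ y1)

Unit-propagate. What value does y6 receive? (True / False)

True

(¬y5) is a unit clause: y5 = False.
(y5 ∨ y6): since y5 = False, the clause reduces to (y6). y6 = True.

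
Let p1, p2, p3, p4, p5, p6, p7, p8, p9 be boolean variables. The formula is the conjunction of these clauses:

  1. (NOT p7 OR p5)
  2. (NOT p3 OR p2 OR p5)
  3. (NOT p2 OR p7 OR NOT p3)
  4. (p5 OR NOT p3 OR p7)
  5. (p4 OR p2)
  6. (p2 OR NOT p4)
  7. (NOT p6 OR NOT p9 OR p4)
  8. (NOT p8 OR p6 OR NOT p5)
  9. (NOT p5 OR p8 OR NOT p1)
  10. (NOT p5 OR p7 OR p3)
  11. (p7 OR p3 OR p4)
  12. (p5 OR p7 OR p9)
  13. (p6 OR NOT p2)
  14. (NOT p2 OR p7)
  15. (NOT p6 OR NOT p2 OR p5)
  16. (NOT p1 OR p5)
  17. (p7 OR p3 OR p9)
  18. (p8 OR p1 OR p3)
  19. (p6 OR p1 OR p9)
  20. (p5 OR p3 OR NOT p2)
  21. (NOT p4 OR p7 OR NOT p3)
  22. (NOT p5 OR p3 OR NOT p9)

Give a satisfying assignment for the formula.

p1=False, p2=True, p3=True, p4=True, p5=True, p6=True, p7=True, p8=False, p9=True

Check each clause:
  1. (NOT p7 OR p5) — p5 is true.
  2. (p5 OR p2 OR NOT p3) — p2 is true.
  3. (p7 OR NOT p2 OR NOT p3) — p7 is true.
  4. (p7 OR p5 OR NOT p3) — p5 is true.
  5. (p2 OR p4) — p2 is true.
  6. (NOT p4 OR p2) — p2 is true.
  7. (p4 OR NOT p6 OR NOT p9) — p4 is true.
  8. (NOT p5 OR NOT p8 OR p6) — NOT p8 is true.
  9. (NOT p1 OR NOT p5 OR p8) — NOT p1 is true.
  10. (NOT p5 OR p7 OR p3) — p3 is true.
  11. (p3 OR p7 OR p4) — p3 is true.
  12. (p9 OR p7 OR p5) — p9 is true.
  13. (NOT p2 OR p6) — p6 is true.
  14. (p7 OR NOT p2) — p7 is true.
  15. (p5 OR NOT p6 OR NOT p2) — p5 is true.
  16. (p5 OR NOT p1) — p5 is true.
  17. (p9 OR p7 OR p3) — p9 is true.
  18. (p8 OR p1 OR p3) — p3 is true.
  19. (p1 OR p9 OR p6) — p6 is true.
  20. (p5 OR NOT p2 OR p3) — p3 is true.
  21. (NOT p4 OR p7 OR NOT p3) — p7 is true.
  22. (NOT p5 OR p3 OR NOT p9) — p3 is true.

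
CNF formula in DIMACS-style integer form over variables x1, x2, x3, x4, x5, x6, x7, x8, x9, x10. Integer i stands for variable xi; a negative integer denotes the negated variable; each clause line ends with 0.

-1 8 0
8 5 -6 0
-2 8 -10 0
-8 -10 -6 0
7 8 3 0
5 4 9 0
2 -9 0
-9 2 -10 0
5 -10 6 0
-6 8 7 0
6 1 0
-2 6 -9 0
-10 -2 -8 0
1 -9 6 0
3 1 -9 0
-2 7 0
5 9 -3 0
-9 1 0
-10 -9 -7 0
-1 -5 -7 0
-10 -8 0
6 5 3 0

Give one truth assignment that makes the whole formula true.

Pure literal: x10 appears only negated; assign x10 = False.
Set x1 = False and propagate.
  then x6 is forced to True.
  then x9 is forced to False.
Set x2 = True and propagate.
  then x7 is forced to True.
For the remaining variables, x3 = False, x4 = False, x5 = True, x8 = False works.

x1=F, x2=T, x3=F, x4=F, x5=T, x6=T, x7=T, x8=F, x9=F, x10=F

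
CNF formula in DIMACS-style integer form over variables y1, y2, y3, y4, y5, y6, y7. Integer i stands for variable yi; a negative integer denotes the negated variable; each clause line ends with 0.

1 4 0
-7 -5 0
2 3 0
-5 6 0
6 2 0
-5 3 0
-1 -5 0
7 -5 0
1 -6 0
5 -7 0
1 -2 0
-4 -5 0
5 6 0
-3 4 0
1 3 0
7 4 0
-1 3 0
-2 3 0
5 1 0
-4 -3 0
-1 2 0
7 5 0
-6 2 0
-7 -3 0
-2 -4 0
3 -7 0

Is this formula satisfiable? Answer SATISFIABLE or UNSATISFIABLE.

UNSATISFIABLE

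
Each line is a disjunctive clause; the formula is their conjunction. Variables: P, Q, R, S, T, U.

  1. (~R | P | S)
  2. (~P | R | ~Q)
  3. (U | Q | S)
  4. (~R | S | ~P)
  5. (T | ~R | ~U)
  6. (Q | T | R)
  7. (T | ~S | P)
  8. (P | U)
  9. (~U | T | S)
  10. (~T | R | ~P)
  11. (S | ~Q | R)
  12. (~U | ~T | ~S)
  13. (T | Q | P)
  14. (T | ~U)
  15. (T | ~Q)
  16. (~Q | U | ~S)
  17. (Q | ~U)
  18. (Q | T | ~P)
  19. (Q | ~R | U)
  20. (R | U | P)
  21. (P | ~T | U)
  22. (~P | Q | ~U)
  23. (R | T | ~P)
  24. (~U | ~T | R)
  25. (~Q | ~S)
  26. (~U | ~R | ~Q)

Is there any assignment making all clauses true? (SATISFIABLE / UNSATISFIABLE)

U = True:
  propagation gives T=True, S=False, Q=True, R=True; an empty clause results — contradiction.
U = False:
  Q = True:
    propagation gives R=True, S=True; an empty clause results — contradiction.
  Q = False:
    propagation gives S=True, T=True, R=True; an empty clause results — contradiction.
Every branch closes, so no satisfying assignment exists.

UNSATISFIABLE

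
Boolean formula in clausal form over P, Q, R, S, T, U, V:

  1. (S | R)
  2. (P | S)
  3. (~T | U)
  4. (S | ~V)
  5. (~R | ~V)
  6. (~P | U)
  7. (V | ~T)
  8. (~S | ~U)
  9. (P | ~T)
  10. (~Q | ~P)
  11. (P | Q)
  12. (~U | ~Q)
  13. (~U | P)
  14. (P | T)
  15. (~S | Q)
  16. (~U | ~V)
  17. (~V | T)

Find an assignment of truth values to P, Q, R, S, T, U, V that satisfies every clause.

P=T, Q=F, R=T, S=F, T=F, U=T, V=F

Try P = True.
  then U is forced to True.
  then S is forced to False.
  then R is forced to True.
  then V is forced to False.
  then T is forced to False.
  then Q is forced to False.
Every clause has at least one true literal under this assignment.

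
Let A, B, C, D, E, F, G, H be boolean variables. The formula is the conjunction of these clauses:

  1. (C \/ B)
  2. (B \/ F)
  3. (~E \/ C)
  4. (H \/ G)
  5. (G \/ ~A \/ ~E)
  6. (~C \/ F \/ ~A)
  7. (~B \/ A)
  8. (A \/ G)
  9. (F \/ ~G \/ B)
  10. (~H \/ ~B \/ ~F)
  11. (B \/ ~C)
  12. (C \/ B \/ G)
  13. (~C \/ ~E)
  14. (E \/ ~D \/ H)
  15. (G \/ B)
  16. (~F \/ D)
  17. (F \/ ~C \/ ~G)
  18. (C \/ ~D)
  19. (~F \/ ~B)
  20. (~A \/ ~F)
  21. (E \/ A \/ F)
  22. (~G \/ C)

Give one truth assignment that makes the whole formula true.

A=True, B=True, C=False, D=False, E=False, F=False, G=False, H=True

Check each clause:
  1. (C \/ B) — B is true.
  2. (F \/ B) — B is true.
  3. (~E \/ C) — ~E is true.
  4. (H \/ G) — H is true.
  5. (G \/ ~E \/ ~A) — ~E is true.
  6. (~A \/ ~C \/ F) — ~C is true.
  7. (A \/ ~B) — A is true.
  8. (A \/ G) — A is true.
  9. (F \/ B \/ ~G) — ~G is true.
  10. (~H \/ ~F \/ ~B) — ~F is true.
  11. (B \/ ~C) — B is true.
  12. (C \/ G \/ B) — B is true.
  13. (~C \/ ~E) — ~E is true.
  14. (H \/ E \/ ~D) — H is true.
  15. (G \/ B) — B is true.
  16. (D \/ ~F) — ~F is true.
  17. (~G \/ F \/ ~C) — ~G is true.
  18. (~D \/ C) — ~D is true.
  19. (~F \/ ~B) — ~F is true.
  20. (~F \/ ~A) — ~F is true.
  21. (A \/ E \/ F) — A is true.
  22. (C \/ ~G) — ~G is true.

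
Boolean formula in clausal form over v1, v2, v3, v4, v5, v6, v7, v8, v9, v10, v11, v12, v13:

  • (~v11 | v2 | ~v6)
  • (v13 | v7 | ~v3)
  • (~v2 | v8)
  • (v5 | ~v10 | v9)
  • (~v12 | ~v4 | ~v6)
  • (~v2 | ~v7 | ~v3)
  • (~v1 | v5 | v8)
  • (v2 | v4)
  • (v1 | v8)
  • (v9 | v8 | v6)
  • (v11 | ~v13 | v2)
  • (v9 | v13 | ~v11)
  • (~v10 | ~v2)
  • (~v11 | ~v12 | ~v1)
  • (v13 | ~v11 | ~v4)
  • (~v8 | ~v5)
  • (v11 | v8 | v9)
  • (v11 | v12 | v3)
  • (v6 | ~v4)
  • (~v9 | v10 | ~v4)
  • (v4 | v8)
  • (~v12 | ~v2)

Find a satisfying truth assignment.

Try v1 = False.
  then v8 is forced to True.
  then v5 is forced to False.
The remaining clauses are satisfied by v2 = True, v3 = False, v4 = False, v6 = True, v7 = False, v9 = False, v10 = False, v11 = True, v12 = False, v13 = True.

v1=0, v2=1, v3=0, v4=0, v5=0, v6=1, v7=0, v8=1, v9=0, v10=0, v11=1, v12=0, v13=1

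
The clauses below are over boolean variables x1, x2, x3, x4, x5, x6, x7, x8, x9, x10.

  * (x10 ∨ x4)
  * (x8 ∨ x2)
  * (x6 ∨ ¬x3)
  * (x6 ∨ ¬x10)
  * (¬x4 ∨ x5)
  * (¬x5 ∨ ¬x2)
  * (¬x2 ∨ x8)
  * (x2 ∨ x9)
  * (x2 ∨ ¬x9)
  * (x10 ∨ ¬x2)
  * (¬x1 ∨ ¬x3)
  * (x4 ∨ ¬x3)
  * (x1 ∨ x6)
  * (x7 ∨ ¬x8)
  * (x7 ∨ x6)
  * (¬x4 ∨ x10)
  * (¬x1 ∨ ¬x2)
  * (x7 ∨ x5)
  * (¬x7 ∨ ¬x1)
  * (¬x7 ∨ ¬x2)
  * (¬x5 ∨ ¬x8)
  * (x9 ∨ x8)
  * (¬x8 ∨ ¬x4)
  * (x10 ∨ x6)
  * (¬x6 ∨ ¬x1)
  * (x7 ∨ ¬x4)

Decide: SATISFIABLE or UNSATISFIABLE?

UNSATISFIABLE

x2 = True:
  propagation gives x5=False, x4=False, x10=True, x6=True; an empty clause results — contradiction.
x2 = False:
  propagation gives x8=True, x9=True; an empty clause results — contradiction.
Every branch closes, so no satisfying assignment exists.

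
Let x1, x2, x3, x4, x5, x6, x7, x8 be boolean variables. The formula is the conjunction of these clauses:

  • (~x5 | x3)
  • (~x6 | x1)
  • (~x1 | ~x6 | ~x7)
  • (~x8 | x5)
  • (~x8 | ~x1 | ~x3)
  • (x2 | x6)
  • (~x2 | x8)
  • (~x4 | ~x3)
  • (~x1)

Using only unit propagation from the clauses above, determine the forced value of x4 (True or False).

(~x1) stands alone — x1 = False.
(~x6 | x1): since x1 = False, the clause reduces to (~x6). x6 = False.
In (x2 | x6), x6 is now false; x2 must hold, so x2 = True.
(x8 | ~x2): since x2 = True, the clause reduces to (x8). x8 = True.
(x5 | ~x8): since x8 = True, the clause reduces to (x5). x5 = True.
In (x3 | ~x5), ~x5 is now false; x3 must hold, so x3 = True.
In (~x4 | ~x3), ~x3 is now false; ~x4 must hold, so x4 = False.

False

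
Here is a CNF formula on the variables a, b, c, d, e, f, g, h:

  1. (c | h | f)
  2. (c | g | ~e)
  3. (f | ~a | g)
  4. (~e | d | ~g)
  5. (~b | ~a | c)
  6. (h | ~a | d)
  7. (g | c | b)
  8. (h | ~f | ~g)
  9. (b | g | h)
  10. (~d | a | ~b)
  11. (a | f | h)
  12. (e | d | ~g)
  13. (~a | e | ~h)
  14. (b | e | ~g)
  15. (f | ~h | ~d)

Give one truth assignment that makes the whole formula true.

Pure literal: c appears only positively; assign c = True.
Set a = False and propagate.
Branch on b: take b = False.
Set d = False and propagate.
For the remaining variables, e = True, f = False, g = False, h = True works.
Every clause has at least one true literal under this assignment.

a=0, b=0, c=1, d=0, e=1, f=0, g=0, h=1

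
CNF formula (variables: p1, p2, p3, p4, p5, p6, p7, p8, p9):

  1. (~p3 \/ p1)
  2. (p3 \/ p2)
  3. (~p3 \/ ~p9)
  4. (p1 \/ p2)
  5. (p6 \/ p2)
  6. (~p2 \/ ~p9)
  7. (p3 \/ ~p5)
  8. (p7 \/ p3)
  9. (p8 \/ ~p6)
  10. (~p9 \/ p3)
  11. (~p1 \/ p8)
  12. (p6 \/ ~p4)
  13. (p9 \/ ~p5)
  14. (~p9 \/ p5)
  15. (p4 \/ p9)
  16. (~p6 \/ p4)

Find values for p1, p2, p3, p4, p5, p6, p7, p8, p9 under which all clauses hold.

p1=False, p2=True, p3=False, p4=True, p5=False, p6=True, p7=True, p8=True, p9=False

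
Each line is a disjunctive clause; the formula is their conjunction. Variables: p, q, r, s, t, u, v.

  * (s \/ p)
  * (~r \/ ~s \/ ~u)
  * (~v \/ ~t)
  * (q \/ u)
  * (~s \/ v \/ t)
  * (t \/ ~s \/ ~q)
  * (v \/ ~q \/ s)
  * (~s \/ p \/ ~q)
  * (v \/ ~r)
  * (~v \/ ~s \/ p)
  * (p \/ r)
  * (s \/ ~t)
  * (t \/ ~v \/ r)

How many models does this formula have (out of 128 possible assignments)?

7

Satisfying assignments:
  p=1 q=0 r=0 s=0 t=0 u=1 v=0
  p=1 q=0 r=0 s=1 t=1 u=1 v=0
  p=1 q=0 r=1 s=0 t=0 u=1 v=1
  p=1 q=1 r=0 s=1 t=1 u=0 v=0
  p=1 q=1 r=0 s=1 t=1 u=1 v=0
  p=1 q=1 r=1 s=0 t=0 u=0 v=1
  p=1 q=1 r=1 s=0 t=0 u=1 v=1
That's 7 in total.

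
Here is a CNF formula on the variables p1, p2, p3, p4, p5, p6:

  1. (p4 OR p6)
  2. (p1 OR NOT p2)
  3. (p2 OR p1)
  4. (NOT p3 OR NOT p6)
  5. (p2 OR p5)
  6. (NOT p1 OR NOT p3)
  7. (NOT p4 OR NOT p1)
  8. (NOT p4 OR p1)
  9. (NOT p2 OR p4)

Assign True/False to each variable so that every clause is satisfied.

p1=1, p2=0, p3=0, p4=0, p5=1, p6=1

Check each clause:
  1. (p6 OR p4) — p6 is true.
  2. (p1 OR NOT p2) — p1 is true.
  3. (p1 OR p2) — p1 is true.
  4. (NOT p3 OR NOT p6) — NOT p3 is true.
  5. (p2 OR p5) — p5 is true.
  6. (NOT p3 OR NOT p1) — NOT p3 is true.
  7. (NOT p4 OR NOT p1) — NOT p4 is true.
  8. (NOT p4 OR p1) — p1 is true.
  9. (p4 OR NOT p2) — NOT p2 is true.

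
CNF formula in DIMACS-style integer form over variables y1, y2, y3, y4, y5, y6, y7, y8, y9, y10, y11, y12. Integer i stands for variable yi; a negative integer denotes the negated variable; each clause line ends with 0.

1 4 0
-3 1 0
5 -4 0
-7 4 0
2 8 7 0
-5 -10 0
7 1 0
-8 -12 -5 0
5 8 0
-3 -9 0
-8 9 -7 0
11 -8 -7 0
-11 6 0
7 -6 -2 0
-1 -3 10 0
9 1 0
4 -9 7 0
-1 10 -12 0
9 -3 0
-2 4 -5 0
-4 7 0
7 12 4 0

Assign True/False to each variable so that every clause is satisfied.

y1=False, y2=False, y3=False, y4=True, y5=True, y6=False, y7=True, y8=False, y9=True, y10=False, y11=False, y12=False

y3 occurs only negated in the remaining clauses — set y3 = False.
Try y1 = False.
  then y4 is forced to True.
  then y5 is forced to True.
  then y10 is forced to False.
  then y7 is forced to True.
  then y9 is forced to True.
Try y6 = False.
  then y11 is forced to False.
  then y8 is forced to False.
y2, y12 are now unconstrained; take y2 = False, y12 = False.
Check each clause:
  1. (y1 | y4) — y4 is true.
  2. (y1 | ~y3) — ~y3 is true.
  3. (~y4 | y5) — y5 is true.
  4. (~y7 | y4) — y4 is true.
  5. (y2 | y7 | y8) — y7 is true.
  6. (~y10 | ~y5) — ~y10 is true.
  7. (y1 | y7) — y7 is true.
  8. (~y8 | ~y12 | ~y5) — ~y8 is true.
  9. (y8 | y5) — y5 is true.
  10. (~y9 | ~y3) — ~y3 is true.
  11. (y9 | ~y7 | ~y8) — ~y8 is true.
  12. (~y8 | ~y7 | y11) — ~y8 is true.
  13. (~y11 | y6) — ~y11 is true.
  14. (~y2 | ~y6 | y7) — ~y6 is true.
  15. (y10 | ~y3 | ~y1) — ~y3 is true.
  16. (y9 | y1) — y9 is true.
  17. (y7 | ~y9 | y4) — y4 is true.
  18. (~y12 | ~y1 | y10) — ~y12 is true.
  19. (~y3 | y9) — y9 is true.
  20. (y4 | ~y2 | ~y5) — y4 is true.
  21. (y7 | ~y4) — y7 is true.
  22. (y4 | y12 | y7) — y4 is true.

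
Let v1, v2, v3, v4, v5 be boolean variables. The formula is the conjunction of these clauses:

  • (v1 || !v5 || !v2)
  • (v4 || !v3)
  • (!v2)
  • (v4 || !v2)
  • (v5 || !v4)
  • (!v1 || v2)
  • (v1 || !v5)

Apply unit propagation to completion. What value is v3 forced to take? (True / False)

False

(!v2) stands alone — v2 = False.
In (!v1 || v2), v2 is now false; !v1 must hold, so v1 = False.
From (!v5 || v1) and v1 = False: v5 = False.
In (!v4 || v5), v5 is now false; !v4 must hold, so v4 = False.
From (!v3 || v4) and v4 = False: v3 = False.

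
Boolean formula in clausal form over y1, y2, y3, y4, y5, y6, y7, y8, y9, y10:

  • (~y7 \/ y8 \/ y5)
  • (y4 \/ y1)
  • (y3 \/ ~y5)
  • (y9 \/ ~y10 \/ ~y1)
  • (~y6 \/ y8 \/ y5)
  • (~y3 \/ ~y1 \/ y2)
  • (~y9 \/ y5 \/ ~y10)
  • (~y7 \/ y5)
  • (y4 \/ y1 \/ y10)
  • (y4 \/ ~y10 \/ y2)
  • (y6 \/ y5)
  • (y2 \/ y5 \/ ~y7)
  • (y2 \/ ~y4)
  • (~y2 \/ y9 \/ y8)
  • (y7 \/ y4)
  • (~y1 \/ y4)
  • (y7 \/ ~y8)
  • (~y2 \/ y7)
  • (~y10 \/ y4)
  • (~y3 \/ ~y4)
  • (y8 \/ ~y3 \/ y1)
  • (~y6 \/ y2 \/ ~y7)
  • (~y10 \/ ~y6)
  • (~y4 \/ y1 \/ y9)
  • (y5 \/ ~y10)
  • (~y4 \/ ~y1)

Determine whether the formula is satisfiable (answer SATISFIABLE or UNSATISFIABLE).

y4 = True:
  propagation gives y2=True, y7=True, y5=True, y3=True; an empty clause results — contradiction.
y4 = False:
  propagation gives y1=True; an empty clause results — contradiction.
Every branch closes, so no satisfying assignment exists.

UNSATISFIABLE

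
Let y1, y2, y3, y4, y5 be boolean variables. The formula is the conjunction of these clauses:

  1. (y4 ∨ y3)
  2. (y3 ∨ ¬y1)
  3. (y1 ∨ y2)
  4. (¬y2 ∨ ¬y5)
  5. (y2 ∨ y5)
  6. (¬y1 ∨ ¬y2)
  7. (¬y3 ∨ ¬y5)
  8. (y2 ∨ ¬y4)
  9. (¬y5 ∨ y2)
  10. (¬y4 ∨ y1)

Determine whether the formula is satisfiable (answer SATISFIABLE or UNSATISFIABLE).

SATISFIABLE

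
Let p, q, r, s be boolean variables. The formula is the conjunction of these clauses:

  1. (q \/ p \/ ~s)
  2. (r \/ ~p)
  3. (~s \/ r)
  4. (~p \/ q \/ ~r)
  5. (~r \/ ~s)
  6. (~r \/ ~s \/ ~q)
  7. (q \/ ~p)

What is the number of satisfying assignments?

5

The models are:
  p=F q=F r=F s=F
  p=F q=F r=T s=F
  p=F q=T r=F s=F
  p=F q=T r=T s=F
  p=T q=T r=T s=F
Count: 5.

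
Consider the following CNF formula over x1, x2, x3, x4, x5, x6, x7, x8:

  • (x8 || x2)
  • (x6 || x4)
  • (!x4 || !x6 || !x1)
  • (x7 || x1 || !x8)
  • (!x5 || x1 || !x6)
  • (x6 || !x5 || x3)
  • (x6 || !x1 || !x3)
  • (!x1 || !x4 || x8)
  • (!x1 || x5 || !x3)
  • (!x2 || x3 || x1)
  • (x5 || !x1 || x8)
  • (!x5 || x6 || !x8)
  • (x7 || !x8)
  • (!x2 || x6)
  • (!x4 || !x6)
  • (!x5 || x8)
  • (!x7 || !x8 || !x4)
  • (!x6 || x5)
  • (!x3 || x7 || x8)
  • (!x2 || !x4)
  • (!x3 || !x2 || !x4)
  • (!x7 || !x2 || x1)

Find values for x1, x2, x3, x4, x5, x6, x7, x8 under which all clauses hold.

x1=T  x2=F  x3=F  x4=F  x5=T  x6=T  x7=T  x8=T

Check each clause:
  1. (x2 || x8) — x8 is true.
  2. (x6 || x4) — x6 is true.
  3. (!x6 || !x1 || !x4) — !x4 is true.
  4. (!x8 || x7 || x1) — x1 is true.
  5. (!x6 || !x5 || x1) — x1 is true.
  6. (x3 || !x5 || x6) — x6 is true.
  7. (!x1 || x6 || !x3) — !x3 is true.
  8. (!x4 || !x1 || x8) — x8 is true.
  9. (x5 || !x3 || !x1) — x5 is true.
  10. (x3 || x1 || !x2) — x1 is true.
  11. (x5 || !x1 || x8) — x8 is true.
  12. (!x8 || x6 || !x5) — x6 is true.
  13. (x7 || !x8) — x7 is true.
  14. (!x2 || x6) — x6 is true.
  15. (!x6 || !x4) — !x4 is true.
  16. (!x5 || x8) — x8 is true.
  17. (!x8 || !x4 || !x7) — !x4 is true.
  18. (!x6 || x5) — x5 is true.
  19. (x8 || x7 || !x3) — x8 is true.
  20. (!x4 || !x2) — !x4 is true.
  21. (!x4 || !x3 || !x2) — !x4 is true.
  22. (!x7 || !x2 || x1) — x1 is true.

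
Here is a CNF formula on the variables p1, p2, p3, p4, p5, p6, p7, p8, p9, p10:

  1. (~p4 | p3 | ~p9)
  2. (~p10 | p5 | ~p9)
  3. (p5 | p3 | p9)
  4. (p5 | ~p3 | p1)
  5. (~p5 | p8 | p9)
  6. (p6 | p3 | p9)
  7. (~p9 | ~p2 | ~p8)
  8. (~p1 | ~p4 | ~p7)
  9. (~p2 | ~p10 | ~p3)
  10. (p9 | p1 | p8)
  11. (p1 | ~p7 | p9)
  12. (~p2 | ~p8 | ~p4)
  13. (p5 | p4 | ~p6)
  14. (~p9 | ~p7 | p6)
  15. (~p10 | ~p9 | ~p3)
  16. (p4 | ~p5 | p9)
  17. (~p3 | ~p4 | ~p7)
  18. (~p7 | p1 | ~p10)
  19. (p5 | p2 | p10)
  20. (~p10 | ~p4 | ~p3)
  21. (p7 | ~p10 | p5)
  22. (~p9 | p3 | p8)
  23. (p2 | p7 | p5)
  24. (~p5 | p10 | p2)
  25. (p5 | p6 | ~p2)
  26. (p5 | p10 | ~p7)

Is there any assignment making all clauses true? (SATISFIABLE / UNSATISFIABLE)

SATISFIABLE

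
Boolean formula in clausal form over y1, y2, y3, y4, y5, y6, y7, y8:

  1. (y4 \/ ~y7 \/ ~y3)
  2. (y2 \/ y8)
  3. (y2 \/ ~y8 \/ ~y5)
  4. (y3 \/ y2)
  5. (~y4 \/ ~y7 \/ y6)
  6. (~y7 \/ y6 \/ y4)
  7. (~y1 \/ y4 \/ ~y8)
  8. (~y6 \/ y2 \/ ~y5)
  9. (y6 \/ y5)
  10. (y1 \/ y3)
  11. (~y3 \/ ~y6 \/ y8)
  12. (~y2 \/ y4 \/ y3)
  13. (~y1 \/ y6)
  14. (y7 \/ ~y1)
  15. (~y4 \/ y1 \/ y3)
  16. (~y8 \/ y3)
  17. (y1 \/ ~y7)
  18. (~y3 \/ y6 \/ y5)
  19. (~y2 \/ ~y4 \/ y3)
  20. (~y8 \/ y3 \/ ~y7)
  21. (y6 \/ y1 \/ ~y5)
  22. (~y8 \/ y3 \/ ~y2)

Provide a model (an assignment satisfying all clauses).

y1=True, y2=True, y3=True, y4=True, y5=False, y6=True, y7=True, y8=True

Check each clause:
  1. (~y3 \/ y4 \/ ~y7) — y4 is true.
  2. (y8 \/ y2) — y8 is true.
  3. (y2 \/ ~y5 \/ ~y8) — y2 is true.
  4. (y2 \/ y3) — y2 is true.
  5. (y6 \/ ~y7 \/ ~y4) — y6 is true.
  6. (y4 \/ ~y7 \/ y6) — y4 is true.
  7. (~y8 \/ y4 \/ ~y1) — y4 is true.
  8. (y2 \/ ~y5 \/ ~y6) — y2 is true.
  9. (y5 \/ y6) — y6 is true.
  10. (y3 \/ y1) — y1 is true.
  11. (~y6 \/ ~y3 \/ y8) — y8 is true.
  12. (y4 \/ y3 \/ ~y2) — y3 is true.
  13. (~y1 \/ y6) — y6 is true.
  14. (~y1 \/ y7) — y7 is true.
  15. (~y4 \/ y1 \/ y3) — y1 is true.
  16. (~y8 \/ y3) — y3 is true.
  17. (~y7 \/ y1) — y1 is true.
  18. (~y3 \/ y5 \/ y6) — y6 is true.
  19. (y3 \/ ~y4 \/ ~y2) — y3 is true.
  20. (~y7 \/ y3 \/ ~y8) — y3 is true.
  21. (y1 \/ ~y5 \/ y6) — y1 is true.
  22. (~y8 \/ ~y2 \/ y3) — y3 is true.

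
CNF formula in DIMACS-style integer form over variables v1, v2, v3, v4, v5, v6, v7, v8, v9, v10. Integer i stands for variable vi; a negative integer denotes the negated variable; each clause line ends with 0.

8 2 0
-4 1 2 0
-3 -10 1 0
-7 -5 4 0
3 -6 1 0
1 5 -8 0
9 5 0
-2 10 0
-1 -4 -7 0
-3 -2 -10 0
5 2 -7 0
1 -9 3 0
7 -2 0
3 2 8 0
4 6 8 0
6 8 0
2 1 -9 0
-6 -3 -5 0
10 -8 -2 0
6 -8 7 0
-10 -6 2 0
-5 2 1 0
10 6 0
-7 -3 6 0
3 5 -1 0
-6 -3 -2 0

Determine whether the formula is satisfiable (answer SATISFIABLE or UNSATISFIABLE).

Set v1 = False and propagate.
Try v2 = True.
  then v10 is forced to True.
  then v3 is forced to False.
  then v6 is forced to False.
  then v9 is forced to False.
  then v5 is forced to True.
  then v7 is forced to True.
  then v4 is forced to True.
  then v8 is forced to True.
Every clause has at least one true literal under this assignment.
So v1=F, v2=T, v3=F, v4=T, v5=T, v6=F, v7=T, v8=T, v9=F, v10=T is a satisfying assignment.

SATISFIABLE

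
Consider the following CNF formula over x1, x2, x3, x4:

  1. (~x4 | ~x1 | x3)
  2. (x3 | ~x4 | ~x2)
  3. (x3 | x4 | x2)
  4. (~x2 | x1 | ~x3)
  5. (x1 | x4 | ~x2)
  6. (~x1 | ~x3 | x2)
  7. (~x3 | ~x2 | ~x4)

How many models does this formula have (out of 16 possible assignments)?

5

Satisfying assignments:
  x1=F x2=F x3=F x4=T
  x1=F x2=F x3=T x4=F
  x1=F x2=F x3=T x4=T
  x1=T x2=T x3=F x4=F
  x1=T x2=T x3=T x4=F
That's 5 in total.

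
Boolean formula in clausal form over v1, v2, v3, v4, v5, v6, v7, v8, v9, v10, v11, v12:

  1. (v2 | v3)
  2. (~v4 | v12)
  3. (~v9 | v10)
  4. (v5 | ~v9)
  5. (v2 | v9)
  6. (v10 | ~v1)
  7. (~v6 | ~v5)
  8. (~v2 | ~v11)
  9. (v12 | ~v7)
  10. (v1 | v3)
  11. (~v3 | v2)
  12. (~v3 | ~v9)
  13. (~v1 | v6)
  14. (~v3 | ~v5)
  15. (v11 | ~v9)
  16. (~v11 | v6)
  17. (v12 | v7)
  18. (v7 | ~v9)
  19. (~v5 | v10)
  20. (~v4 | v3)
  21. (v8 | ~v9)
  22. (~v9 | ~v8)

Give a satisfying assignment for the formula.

v4 occurs only negated in the remaining clauses — set v4 = False.
Pure literal: v10 appears only positively; assign v10 = True.
Set v1 = True and propagate.
  then v6 is forced to True.
  then v5 is forced to False.
  then v9 is forced to False.
  then v2 is forced to True.
  then v11 is forced to False.
Try v7 = True.
  then v12 is forced to True.
v3, v8 are now unconstrained; take v3 = False, v8 = True.

v1=1, v2=1, v3=0, v4=0, v5=0, v6=1, v7=1, v8=1, v9=0, v10=1, v11=0, v12=1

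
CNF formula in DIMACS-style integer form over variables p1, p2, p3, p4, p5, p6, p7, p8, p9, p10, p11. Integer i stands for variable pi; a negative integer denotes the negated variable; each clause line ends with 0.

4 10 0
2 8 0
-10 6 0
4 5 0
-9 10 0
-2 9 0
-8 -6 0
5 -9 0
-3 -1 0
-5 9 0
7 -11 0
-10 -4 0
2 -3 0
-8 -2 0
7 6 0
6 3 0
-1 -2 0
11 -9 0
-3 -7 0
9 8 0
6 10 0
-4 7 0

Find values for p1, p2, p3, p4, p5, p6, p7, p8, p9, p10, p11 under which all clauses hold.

p1=False, p2=True, p3=False, p4=False, p5=True, p6=True, p7=True, p8=False, p9=True, p10=True, p11=True

p1 occurs only negated in the remaining clauses — set p1 = False.
Try p2 = True.
  then p9 is forced to True.
  then p10 is forced to True.
  then p6 is forced to True.
  then p8 is forced to False.
  then p5 is forced to True.
  then p4 is forced to False.
  then p11 is forced to True.
  then p7 is forced to True.
  then p3 is forced to False.
Every clause has at least one true literal under this assignment.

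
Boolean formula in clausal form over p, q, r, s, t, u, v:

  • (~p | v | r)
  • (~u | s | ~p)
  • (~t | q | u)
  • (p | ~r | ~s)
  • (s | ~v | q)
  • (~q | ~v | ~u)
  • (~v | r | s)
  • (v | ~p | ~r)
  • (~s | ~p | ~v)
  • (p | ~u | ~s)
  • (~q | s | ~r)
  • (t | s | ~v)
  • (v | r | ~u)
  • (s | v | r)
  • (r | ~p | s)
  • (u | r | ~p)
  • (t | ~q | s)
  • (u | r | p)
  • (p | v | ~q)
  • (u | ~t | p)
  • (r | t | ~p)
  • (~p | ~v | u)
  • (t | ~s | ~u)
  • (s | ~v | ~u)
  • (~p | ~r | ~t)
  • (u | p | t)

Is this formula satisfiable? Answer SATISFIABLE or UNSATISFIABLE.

Set p = False and propagate.
The remaining clauses are satisfied by q = False, r = True, s = False, t = True, u = True, v = False.
So p=False  q=False  r=True  s=False  t=True  u=True  v=False is a satisfying assignment.

SATISFIABLE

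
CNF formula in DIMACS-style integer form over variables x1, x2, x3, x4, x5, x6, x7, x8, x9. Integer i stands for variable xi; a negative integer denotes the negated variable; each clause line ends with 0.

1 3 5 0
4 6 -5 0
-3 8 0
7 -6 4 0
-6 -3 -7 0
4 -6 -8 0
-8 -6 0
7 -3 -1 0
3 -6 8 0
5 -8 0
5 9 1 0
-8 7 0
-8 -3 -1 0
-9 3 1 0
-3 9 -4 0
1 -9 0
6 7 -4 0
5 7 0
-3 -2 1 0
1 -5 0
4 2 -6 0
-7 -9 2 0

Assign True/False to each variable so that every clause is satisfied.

Set x1 = True and propagate.
The remaining clauses are satisfied by x2 = False, x3 = False, x4 = True, x5 = False, x6 = False, x7 = True, x8 = False, x9 = False.
Check each clause:
  1. (x3 \/ x1 \/ x5) — x1 is true.
  2. (x4 \/ x6 \/ ~x5) — ~x5 is true.
  3. (x8 \/ ~x3) — ~x3 is true.
  4. (x4 \/ x7 \/ ~x6) — ~x6 is true.
  5. (~x7 \/ ~x6 \/ ~x3) — ~x6 is true.
  6. (~x6 \/ ~x8 \/ x4) — ~x8 is true.
  7. (~x8 \/ ~x6) — ~x8 is true.
  8. (x7 \/ ~x3 \/ ~x1) — ~x3 is true.
  9. (~x6 \/ x8 \/ x3) — ~x6 is true.
  10. (x5 \/ ~x8) — ~x8 is true.
  11. (x9 \/ x1 \/ x5) — x1 is true.
  12. (~x8 \/ x7) — ~x8 is true.
  13. (~x1 \/ ~x8 \/ ~x3) — ~x8 is true.
  14. (x1 \/ ~x9 \/ x3) — x1 is true.
  15. (x9 \/ ~x4 \/ ~x3) — ~x3 is true.
  16. (x1 \/ ~x9) — x1 is true.
  17. (x7 \/ ~x4 \/ x6) — x7 is true.
  18. (x7 \/ x5) — x7 is true.
  19. (~x3 \/ ~x2 \/ x1) — x1 is true.
  20. (x1 \/ ~x5) — x1 is true.
  21. (~x6 \/ x2 \/ x4) — ~x6 is true.
  22. (~x9 \/ ~x7 \/ x2) — ~x9 is true.

x1 = True, x2 = False, x3 = False, x4 = True, x5 = False, x6 = False, x7 = True, x8 = False, x9 = False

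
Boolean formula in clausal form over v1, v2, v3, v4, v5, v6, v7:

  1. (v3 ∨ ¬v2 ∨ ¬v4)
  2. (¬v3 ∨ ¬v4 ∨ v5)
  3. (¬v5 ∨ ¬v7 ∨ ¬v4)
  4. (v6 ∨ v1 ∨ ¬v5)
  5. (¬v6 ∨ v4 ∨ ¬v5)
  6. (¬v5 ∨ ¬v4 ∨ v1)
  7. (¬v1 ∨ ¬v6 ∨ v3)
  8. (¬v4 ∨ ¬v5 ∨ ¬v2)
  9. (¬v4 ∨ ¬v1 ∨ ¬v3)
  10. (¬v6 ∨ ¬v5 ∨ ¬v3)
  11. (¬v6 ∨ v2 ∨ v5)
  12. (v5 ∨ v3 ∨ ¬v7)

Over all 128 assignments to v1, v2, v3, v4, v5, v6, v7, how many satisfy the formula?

28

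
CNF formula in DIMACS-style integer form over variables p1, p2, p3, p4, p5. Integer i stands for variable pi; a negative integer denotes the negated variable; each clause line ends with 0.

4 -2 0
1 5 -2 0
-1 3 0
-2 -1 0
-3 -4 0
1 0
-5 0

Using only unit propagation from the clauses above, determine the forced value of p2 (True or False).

False

Unit clause (p1) sets p1 = True.
(!p1 || p3) with p1 = True leaves only p3, so p3 = True.
(!p2 || !p1) with p1 = True leaves only !p2, so p2 = False.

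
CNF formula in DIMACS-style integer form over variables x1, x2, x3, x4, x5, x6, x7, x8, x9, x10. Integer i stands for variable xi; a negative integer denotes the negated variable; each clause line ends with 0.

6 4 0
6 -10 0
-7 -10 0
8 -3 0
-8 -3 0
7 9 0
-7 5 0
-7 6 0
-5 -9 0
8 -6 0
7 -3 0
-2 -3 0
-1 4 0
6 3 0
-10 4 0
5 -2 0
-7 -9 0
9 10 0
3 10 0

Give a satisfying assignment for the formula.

x1=False  x2=False  x3=False  x4=True  x5=False  x6=True  x7=False  x8=True  x9=True  x10=True

Pure literal: x1 appears only negated; assign x1 = False.
Pure literal: x2 appears only negated; assign x2 = False.
Set x3 = False and propagate.
  then x6 is forced to True.
  then x8 is forced to True.
  then x10 is forced to True.
  then x7 is forced to False.
  then x9 is forced to True.
  then x5 is forced to False.
  then x4 is forced to True.
Every clause has at least one true literal under this assignment.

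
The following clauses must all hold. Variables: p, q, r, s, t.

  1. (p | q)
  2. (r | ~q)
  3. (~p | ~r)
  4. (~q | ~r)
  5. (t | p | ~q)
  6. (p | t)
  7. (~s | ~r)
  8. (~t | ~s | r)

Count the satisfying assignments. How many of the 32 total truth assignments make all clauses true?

3

Satisfying assignments:
  p=T q=F r=F s=F t=F
  p=T q=F r=F s=F t=T
  p=T q=F r=F s=T t=F
Count: 3.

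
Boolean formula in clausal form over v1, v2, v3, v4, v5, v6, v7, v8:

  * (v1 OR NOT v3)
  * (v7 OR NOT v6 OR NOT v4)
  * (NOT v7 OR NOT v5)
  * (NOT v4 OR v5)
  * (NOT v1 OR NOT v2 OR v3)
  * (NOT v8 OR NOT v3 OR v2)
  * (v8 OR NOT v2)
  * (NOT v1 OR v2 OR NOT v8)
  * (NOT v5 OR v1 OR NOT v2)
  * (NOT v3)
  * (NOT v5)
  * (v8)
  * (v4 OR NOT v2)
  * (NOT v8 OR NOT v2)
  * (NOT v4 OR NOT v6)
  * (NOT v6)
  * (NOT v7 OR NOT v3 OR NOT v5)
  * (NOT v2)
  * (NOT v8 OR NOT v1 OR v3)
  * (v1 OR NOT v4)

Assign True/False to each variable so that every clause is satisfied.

v1=F, v2=F, v3=F, v4=F, v5=F, v6=F, v7=F, v8=T

Check each clause:
  1. (v1 OR NOT v3) — NOT v3 is true.
  2. (NOT v4 OR v7 OR NOT v6) — NOT v6 is true.
  3. (NOT v5 OR NOT v7) — NOT v7 is true.
  4. (v5 OR NOT v4) — NOT v4 is true.
  5. (v3 OR NOT v1 OR NOT v2) — NOT v2 is true.
  6. (v2 OR NOT v3 OR NOT v8) — NOT v3 is true.
  7. (v8 OR NOT v2) — v8 is true.
  8. (v2 OR NOT v1 OR NOT v8) — NOT v1 is true.
  9. (v1 OR NOT v5 OR NOT v2) — NOT v5 is true.
  10. (NOT v3) — NOT v3 is true.
  11. (NOT v5) — NOT v5 is true.
  12. (v8) — v8 is true.
  13. (v4 OR NOT v2) — NOT v2 is true.
  14. (NOT v2 OR NOT v8) — NOT v2 is true.
  15. (NOT v6 OR NOT v4) — NOT v6 is true.
  16. (NOT v6) — NOT v6 is true.
  17. (NOT v7 OR NOT v5 OR NOT v3) — NOT v7 is true.
  18. (NOT v2) — NOT v2 is true.
  19. (v3 OR NOT v8 OR NOT v1) — NOT v1 is true.
  20. (v1 OR NOT v4) — NOT v4 is true.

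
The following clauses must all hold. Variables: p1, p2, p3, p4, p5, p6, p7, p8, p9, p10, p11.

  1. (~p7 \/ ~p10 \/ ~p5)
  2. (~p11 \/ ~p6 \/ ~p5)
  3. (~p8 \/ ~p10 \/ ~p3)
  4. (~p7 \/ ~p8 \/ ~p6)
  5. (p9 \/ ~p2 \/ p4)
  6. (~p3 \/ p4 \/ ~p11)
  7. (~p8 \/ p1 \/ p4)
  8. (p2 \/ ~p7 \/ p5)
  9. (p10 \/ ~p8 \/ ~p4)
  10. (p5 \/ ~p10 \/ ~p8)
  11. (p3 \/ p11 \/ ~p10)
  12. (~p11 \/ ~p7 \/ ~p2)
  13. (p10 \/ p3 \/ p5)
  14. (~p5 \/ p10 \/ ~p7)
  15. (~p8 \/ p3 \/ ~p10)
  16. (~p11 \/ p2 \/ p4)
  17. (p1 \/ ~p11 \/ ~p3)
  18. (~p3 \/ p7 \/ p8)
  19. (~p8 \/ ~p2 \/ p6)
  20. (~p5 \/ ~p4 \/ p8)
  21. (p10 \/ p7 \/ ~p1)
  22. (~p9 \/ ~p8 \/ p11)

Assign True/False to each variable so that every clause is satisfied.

p1=F, p2=F, p3=F, p4=T, p5=F, p6=T, p7=F, p8=F, p9=F, p10=T, p11=T

Try p1 = False.
Set p2 = False and propagate.
The remaining clauses are satisfied by p3 = False, p4 = True, p5 = False, p6 = True, p7 = False, p8 = False, p9 = False, p10 = True, p11 = True.
Every clause has at least one true literal under this assignment.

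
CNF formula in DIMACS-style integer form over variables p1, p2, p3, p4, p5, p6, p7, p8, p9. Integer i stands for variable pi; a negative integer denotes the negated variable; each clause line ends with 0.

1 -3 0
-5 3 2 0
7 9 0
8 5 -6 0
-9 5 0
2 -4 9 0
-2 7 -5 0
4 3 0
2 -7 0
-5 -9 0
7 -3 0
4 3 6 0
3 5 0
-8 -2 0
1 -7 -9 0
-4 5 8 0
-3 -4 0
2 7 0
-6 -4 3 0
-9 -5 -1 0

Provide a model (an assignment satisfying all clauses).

p1 = True, p2 = True, p3 = False, p4 = True, p5 = True, p6 = False, p7 = True, p8 = False, p9 = False

Check each clause:
  1. (¬p3 ∨ p1) — p1 is true.
  2. (¬p5 ∨ p3 ∨ p2) — p2 is true.
  3. (p7 ∨ p9) — p7 is true.
  4. (p5 ∨ p8 ∨ ¬p6) — ¬p6 is true.
  5. (p5 ∨ ¬p9) — p5 is true.
  6. (p2 ∨ p9 ∨ ¬p4) — p2 is true.
  7. (p7 ∨ ¬p2 ∨ ¬p5) — p7 is true.
  8. (p4 ∨ p3) — p4 is true.
  9. (¬p7 ∨ p2) — p2 is true.
  10. (¬p9 ∨ ¬p5) — ¬p9 is true.
  11. (¬p3 ∨ p7) — ¬p3 is true.
  12. (p3 ∨ p4 ∨ p6) — p4 is true.
  13. (p3 ∨ p5) — p5 is true.
  14. (¬p8 ∨ ¬p2) — ¬p8 is true.
  15. (¬p9 ∨ p1 ∨ ¬p7) — p1 is true.
  16. (p8 ∨ p5 ∨ ¬p4) — p5 is true.
  17. (¬p4 ∨ ¬p3) — ¬p3 is true.
  18. (p7 ∨ p2) — p2 is true.
  19. (¬p4 ∨ ¬p6 ∨ p3) — ¬p6 is true.
  20. (¬p1 ∨ ¬p5 ∨ ¬p9) — ¬p9 is true.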